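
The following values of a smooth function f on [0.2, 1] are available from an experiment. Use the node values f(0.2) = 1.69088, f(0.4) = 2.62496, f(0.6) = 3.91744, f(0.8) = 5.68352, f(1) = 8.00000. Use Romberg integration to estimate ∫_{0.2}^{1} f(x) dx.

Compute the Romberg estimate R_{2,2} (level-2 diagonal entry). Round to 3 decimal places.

R_{0,0} (trapezoid, 1 panel, h=0.8000): 3.87635
R_{1,0} (trapezoid, 2 panels, h=0.4000): 3.50515
R_{2,0} (trapezoid, 4 panels, h=0.2000): 3.41427
R_{1,1} = 3.50515 + (3.50515 − 3.87635)/3 = 3.38142
R_{2,1} = 3.41427 + (3.41427 − 3.50515)/3 = 3.38398
R_{2,2} = 3.38398 + (3.38398 − 3.38142)/15 = 3.38415

3.384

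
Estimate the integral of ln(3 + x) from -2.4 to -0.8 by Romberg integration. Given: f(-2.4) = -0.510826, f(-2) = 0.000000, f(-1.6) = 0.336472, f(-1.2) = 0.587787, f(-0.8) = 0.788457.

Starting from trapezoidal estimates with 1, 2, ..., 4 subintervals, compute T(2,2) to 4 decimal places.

0.4407

T(0,0) (trapezoid, 1 panel, h=1.6000): 0.222105
T(1,0) (trapezoid, 2 panels, h=0.8000): 0.380230
T(2,0) (trapezoid, 4 panels, h=0.4000): 0.425230
T(1,1) = 0.380230 + (0.380230 − 0.222105)/3 = 0.432938
T(2,1) = 0.425230 + (0.425230 − 0.380230)/3 = 0.440230
T(2,2) = 0.440230 + (0.440230 − 0.432938)/15 = 0.440716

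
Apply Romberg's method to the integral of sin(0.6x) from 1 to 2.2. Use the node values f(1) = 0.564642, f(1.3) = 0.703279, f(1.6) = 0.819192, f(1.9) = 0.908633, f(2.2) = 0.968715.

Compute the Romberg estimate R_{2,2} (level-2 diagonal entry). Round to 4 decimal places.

0.9619

R_{0,0} (trapezoid, 1 panel, h=1.2000): 0.920014
R_{1,0} (trapezoid, 2 panels, h=0.6000): 0.951522
R_{2,0} (trapezoid, 4 panels, h=0.3000): 0.959335
R_{1,1} = 0.951522 + (0.951522 − 0.920014)/3 = 0.962025
R_{2,1} = 0.959335 + (0.959335 − 0.951522)/3 = 0.961939
R_{2,2} = 0.961939 + (0.961939 − 0.962025)/15 = 0.961933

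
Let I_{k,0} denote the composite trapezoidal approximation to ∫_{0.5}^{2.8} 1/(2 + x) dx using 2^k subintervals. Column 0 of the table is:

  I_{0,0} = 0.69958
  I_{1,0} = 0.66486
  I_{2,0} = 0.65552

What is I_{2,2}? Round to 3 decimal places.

Richardson extrapolation on the trapezoidal column (denominator 4−1=3):
I_{1,1} = (4·0.66486 − 0.69958) / 3 = 0.65329
I_{2,1} = (4·0.65552 − 0.66486) / 3 = 0.65241
I_{2,2} = 0.65241 + (0.65241 − 0.65329)/15 = 0.65235

0.652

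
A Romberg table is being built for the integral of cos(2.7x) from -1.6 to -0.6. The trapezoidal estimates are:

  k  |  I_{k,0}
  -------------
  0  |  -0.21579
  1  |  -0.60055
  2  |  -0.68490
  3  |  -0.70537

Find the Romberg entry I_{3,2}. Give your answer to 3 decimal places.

I_{2,1} = (4·(-0.68490) − (-0.60055)) / 3 = -0.71302
I_{3,1} = -0.70537 + (-0.70537 − (-0.68490))/3 = -0.71219
I_{3,2} = (16·(-0.71219) − (-0.71302)) / 15 = -0.71213

-0.712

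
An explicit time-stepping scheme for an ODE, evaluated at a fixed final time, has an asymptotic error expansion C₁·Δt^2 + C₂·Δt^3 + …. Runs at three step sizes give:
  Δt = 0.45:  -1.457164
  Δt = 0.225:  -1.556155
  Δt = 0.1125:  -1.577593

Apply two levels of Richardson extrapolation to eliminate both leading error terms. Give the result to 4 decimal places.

First eliminate the Δt^2 term (factor 2^2 = 4):
  B₁ = (4·(-1.556155) − (-1.457164))/3 = -1.589152
  B₂ = (4·(-1.577593) − (-1.556155))/3 = -1.584739
Then eliminate the Δt^3 term (factor 2^3 = 8):
  (8·(-1.584739) − (-1.589152))/7 = -1.584109

-1.5841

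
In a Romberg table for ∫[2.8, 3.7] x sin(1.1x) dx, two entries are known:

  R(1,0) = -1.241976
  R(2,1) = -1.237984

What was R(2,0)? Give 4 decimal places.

-1.2390

From R(2,1) = (4·R(2,0) − R(1,0))/3, solve for R(2,0):
4·R(2,0) = 3·(-1.237984) + (-1.241976) = -4.955928
R(2,0) = -1.238982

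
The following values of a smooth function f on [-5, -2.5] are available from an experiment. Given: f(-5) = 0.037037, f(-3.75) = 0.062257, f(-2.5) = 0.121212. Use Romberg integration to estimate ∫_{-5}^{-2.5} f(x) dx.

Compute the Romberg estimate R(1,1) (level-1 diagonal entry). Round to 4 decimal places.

0.1697

R(0,0) (trapezoid, 1 panel, h=2.5000): 0.197811
R(1,0) (trapezoid, 2 panels, h=1.2500): 0.176727
R(1,1) = 0.176727 + (0.176727 − 0.197811)/3 = 0.169699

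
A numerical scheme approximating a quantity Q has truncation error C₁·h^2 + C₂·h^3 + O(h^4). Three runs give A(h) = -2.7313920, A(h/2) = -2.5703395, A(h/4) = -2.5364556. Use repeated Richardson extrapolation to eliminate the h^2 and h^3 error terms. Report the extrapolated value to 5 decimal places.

First eliminate the h^2 term (factor 2^2 = 4):
  B₁ = (4·(-2.5703395) − (-2.7313920))/3 = -2.5166553
  B₂ = (4·(-2.5364556) − (-2.5703395))/3 = -2.5251610
Then eliminate the h^3 term (factor 2^3 = 8):
  (8·(-2.5251610) − (-2.5166553))/7 = -2.5263761

-2.52638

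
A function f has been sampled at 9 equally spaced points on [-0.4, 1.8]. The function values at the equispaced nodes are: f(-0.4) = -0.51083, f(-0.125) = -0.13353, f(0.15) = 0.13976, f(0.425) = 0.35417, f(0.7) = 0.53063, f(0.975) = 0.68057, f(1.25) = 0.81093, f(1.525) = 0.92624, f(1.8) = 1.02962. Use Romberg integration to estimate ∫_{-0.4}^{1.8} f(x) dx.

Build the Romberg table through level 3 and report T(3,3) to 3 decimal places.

T(0,0) (trapezoid, 1 panel, h=2.2000): 0.57067
T(1,0) (trapezoid, 2 panels, h=1.1000): 0.86903
T(2,0) (trapezoid, 4 panels, h=0.5500): 0.95739
T(3,0) (trapezoid, 8 panels, h=0.2750): 0.98125
T(1,1) = 0.86903 + (0.86903 − 0.57067)/3 = 0.96848
T(2,1) = 0.95739 + (0.95739 − 0.86903)/3 = 0.98684
T(3,1) = 0.98125 + (0.98125 − 0.95739)/3 = 0.98920
T(2,2) = 0.98684 + (0.98684 − 0.96848)/15 = 0.98806
T(3,2) = 0.98920 + (0.98920 − 0.98684)/15 = 0.98936
T(3,3) = 0.98936 + (0.98936 − 0.98806)/63 = 0.98938

0.989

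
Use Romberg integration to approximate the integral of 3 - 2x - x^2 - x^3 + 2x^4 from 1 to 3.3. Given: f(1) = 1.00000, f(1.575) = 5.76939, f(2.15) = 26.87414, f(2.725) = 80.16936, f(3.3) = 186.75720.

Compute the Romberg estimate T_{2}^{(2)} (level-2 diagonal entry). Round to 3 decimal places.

112.108

T_{0}^{(0)} (trapezoid, 1 panel, h=2.3000): 215.92078
T_{1}^{(0)} (trapezoid, 2 panels, h=1.1500): 138.86565
T_{2}^{(0)} (trapezoid, 4 panels, h=0.5750): 118.84761
T_{1}^{(1)} = 138.86565 + (138.86565 − 215.92078)/3 = 113.18061
T_{2}^{(1)} = 118.84761 + (118.84761 − 138.86565)/3 = 112.17493
T_{2}^{(2)} = 112.17493 + (112.17493 − 113.18061)/15 = 112.10788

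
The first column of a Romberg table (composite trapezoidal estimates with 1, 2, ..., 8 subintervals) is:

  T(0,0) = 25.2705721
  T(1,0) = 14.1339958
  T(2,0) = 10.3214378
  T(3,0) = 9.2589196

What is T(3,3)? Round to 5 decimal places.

T(1,1) = 14.1339958 + (14.1339958 − 25.2705721)/3 = 10.4218037
T(2,1) = (4·10.3214378 − 14.1339958) / 3 = 9.0505851
T(3,1) = (4·9.2589196 − 10.3214378) / 3 = 8.9047469
T(2,2) = 9.0505851 + (9.0505851 − 10.4218037)/15 = 8.9591705
T(3,2) = 8.9047469 + (8.9047469 − 9.0505851)/15 = 8.8950244
T(3,3) = 8.8950244 + (8.8950244 − 8.9591705)/63 = 8.8940062

8.89401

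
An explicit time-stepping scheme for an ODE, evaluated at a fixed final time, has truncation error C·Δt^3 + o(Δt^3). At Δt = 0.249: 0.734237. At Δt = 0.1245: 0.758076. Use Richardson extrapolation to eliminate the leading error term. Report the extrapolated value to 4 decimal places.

Extrapolated value = (8·A(Δt/2) − A(Δt)) / (8 − 1)
= (8·0.758076 − 0.734237) / 7
= 5.330371 / 7 = 0.761482

0.7615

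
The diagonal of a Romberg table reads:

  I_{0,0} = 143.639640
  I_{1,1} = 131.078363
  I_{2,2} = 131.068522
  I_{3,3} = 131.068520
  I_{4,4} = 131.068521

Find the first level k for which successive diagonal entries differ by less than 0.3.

k = 2

|I_{1,1} − I_{0,0}| = 12.561277 ≥ 0.3
|I_{2,2} − I_{1,1}| = 0.009841 < 0.3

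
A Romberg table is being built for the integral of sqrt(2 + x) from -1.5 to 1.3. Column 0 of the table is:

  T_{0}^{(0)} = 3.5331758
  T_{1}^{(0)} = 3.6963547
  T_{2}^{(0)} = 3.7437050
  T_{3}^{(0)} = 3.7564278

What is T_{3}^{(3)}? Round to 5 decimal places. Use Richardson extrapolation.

3.76076

T_{1}^{(1)} = (4·3.6963547 − 3.5331758) / 3 = 3.7507477
T_{2}^{(1)} = 3.7437050 + (3.7437050 − 3.6963547)/3 = 3.7594884
T_{3}^{(1)} = 3.7564278 + (3.7564278 − 3.7437050)/3 = 3.7606687
T_{2}^{(2)} = (16·3.7594884 − 3.7507477) / 15 = 3.7600711
T_{3}^{(2)} = 3.7606687 + (3.7606687 − 3.7594884)/15 = 3.7607474
T_{3}^{(3)} = 3.7607474 + (3.7607474 − 3.7600711)/63 = 3.7607581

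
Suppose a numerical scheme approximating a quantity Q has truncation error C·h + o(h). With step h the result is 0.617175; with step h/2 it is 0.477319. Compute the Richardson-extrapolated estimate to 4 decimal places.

The leading error scales as h; refining by a factor of 2 reduces it by 2^1 = 2.
Extrapolated value = (2·A(h/2) − A(h)) / (2 − 1)
= (2·0.477319 − 0.617175) / 1
= 0.337463 / 1 = 0.337463

0.3375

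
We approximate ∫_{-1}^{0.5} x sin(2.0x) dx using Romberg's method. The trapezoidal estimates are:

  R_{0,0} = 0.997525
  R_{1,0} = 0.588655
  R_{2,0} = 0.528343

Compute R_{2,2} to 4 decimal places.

Richardson extrapolation on the trapezoidal column (denominator 4−1=3):
R_{1,1} = 0.588655 + (0.588655 − 0.997525)/3 = 0.452365
R_{2,1} = 0.528343 + (0.528343 − 0.588655)/3 = 0.508239
R_{2,2} = 0.508239 + (0.508239 − 0.452365)/15 = 0.511964

0.5120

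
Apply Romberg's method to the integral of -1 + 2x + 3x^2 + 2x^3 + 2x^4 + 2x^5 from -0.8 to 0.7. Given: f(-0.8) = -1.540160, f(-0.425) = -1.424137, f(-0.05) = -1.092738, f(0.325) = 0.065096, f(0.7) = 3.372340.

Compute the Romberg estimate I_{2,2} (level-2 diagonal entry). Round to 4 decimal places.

I_{0,0} (trapezoid, 1 panel, h=1.5000): 1.374135
I_{1,0} (trapezoid, 2 panels, h=0.7500): -0.132486
I_{2,0} (trapezoid, 4 panels, h=0.3750): -0.575883
I_{1,1} = -0.132486 + (-0.132486 − 1.374135)/3 = -0.634693
I_{2,1} = -0.575883 + (-0.575883 − (-0.132486))/3 = -0.723682
I_{2,2} = -0.723682 + (-0.723682 − (-0.634693))/15 = -0.729615

-0.7296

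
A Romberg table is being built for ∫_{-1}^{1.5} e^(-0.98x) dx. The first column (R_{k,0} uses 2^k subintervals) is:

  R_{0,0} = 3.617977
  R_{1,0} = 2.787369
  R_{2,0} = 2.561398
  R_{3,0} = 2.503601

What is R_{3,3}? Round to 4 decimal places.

Richardson extrapolation on the trapezoidal column (denominator 4−1=3):
R_{1,1} = (4·2.787369 − 3.617977) / 3 = 2.510500
R_{2,1} = (4·2.561398 − 2.787369) / 3 = 2.486074
R_{3,1} = 2.503601 + (2.503601 − 2.561398)/3 = 2.484335
R_{2,2} = (16·2.486074 − 2.510500) / 15 = 2.484446
R_{3,2} = (16·2.484335 − 2.486074) / 15 = 2.484219
R_{3,3} = 2.484219 + (2.484219 − 2.484446)/63 = 2.484215

2.4842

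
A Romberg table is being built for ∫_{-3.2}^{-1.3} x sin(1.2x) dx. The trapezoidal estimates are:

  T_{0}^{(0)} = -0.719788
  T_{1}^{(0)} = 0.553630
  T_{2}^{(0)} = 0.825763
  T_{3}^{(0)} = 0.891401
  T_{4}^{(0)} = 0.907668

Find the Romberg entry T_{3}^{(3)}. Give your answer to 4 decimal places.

Richardson extrapolation on the trapezoidal column (denominator 4−1=3):
T_{1}^{(1)} = (4·0.553630 − (-0.719788)) / 3 = 0.978103
T_{2}^{(1)} = 0.825763 + (0.825763 − 0.553630)/3 = 0.916474
T_{3}^{(1)} = (4·0.891401 − 0.825763) / 3 = 0.913280
T_{2}^{(2)} = 0.916474 + (0.916474 − 0.978103)/15 = 0.912365
T_{3}^{(2)} = (16·0.913280 − 0.916474) / 15 = 0.913067
T_{3}^{(3)} = (64·0.913067 − 0.912365) / 63 = 0.913078

0.9131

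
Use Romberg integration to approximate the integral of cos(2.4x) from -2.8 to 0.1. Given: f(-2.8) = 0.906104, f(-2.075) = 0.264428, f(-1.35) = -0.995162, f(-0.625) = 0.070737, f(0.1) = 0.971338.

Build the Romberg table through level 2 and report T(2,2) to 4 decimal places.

0.3843

T(0,0) (trapezoid, 1 panel, h=2.9000): 2.722291
T(1,0) (trapezoid, 2 panels, h=1.4500): -0.081839
T(2,0) (trapezoid, 4 panels, h=0.7250): 0.202075
T(1,1) = -0.081839 + (-0.081839 − 2.722291)/3 = -1.016549
T(2,1) = 0.202075 + (0.202075 − (-0.081839))/3 = 0.296713
T(2,2) = 0.296713 + (0.296713 − (-1.016549))/15 = 0.384264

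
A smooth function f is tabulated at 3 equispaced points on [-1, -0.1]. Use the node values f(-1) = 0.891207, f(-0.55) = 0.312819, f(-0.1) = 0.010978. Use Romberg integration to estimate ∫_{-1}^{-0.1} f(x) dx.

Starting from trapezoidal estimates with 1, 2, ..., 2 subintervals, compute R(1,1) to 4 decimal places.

R(0,0) (trapezoid, 1 panel, h=0.9000): 0.405983
R(1,0) (trapezoid, 2 panels, h=0.4500): 0.343760
R(1,1) = 0.343760 + (0.343760 − 0.405983)/3 = 0.323019

0.3230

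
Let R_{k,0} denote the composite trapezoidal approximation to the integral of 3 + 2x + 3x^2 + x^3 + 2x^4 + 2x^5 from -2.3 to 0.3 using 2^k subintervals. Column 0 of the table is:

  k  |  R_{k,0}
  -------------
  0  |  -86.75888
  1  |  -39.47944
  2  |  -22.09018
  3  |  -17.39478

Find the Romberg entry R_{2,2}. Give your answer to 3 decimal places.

R_{1,1} = (4·(-39.47944) − (-86.75888)) / 3 = -23.71963
R_{2,1} = -22.09018 + (-22.09018 − (-39.47944))/3 = -16.29376
R_{2,2} = (16·(-16.29376) − (-23.71963)) / 15 = -15.79870

-15.799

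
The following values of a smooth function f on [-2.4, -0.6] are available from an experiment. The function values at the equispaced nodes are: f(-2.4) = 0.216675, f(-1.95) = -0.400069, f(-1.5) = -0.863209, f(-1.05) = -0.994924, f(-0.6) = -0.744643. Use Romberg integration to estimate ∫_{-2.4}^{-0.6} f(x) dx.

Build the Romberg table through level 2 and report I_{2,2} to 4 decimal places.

-1.1739

I_{0,0} (trapezoid, 1 panel, h=1.8000): -0.475171
I_{1,0} (trapezoid, 2 panels, h=0.9000): -1.014474
I_{2,0} (trapezoid, 4 panels, h=0.4500): -1.134984
I_{1,1} = -1.014474 + (-1.014474 − (-0.475171))/3 = -1.194242
I_{2,1} = -1.134984 + (-1.134984 − (-1.014474))/3 = -1.175154
I_{2,2} = -1.175154 + (-1.175154 − (-1.194242))/15 = -1.173881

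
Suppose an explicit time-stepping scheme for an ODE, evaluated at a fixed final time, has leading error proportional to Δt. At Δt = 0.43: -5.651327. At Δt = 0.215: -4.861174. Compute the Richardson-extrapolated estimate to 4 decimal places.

The leading error scales as Δt; refining by a factor of 2 reduces it by 2^1 = 2.
Extrapolated value = (2·A(Δt/2) − A(Δt)) / (2 − 1)
= (2·(-4.861174) − (-5.651327)) / 1
= -4.071021 / 1 = -4.071021

-4.0710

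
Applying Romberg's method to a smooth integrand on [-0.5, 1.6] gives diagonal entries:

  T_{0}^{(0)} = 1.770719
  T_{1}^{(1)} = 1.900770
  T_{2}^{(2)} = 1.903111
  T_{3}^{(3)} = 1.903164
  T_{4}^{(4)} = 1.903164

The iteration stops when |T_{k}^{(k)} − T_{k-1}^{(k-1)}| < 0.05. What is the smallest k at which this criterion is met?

k = 2

|T_{1}^{(1)} − T_{0}^{(0)}| = 0.130051 ≥ 0.05
|T_{2}^{(2)} − T_{1}^{(1)}| = 0.002341 < 0.05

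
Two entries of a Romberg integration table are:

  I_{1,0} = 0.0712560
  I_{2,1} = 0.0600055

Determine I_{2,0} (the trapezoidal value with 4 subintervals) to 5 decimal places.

0.06282

From I_{2,1} = (4·I_{2,0} − I_{1,0})/3, solve for I_{2,0}:
4·I_{2,0} = 3·0.0600055 + 0.0712560 = 0.2512725
I_{2,0} = 0.0628181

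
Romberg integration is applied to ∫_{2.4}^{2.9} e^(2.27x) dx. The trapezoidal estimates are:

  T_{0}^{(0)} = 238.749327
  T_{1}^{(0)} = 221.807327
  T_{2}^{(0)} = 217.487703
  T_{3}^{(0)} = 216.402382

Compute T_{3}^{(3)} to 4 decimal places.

216.0401

Richardson extrapolation on the trapezoidal column (denominator 4−1=3):
T_{1}^{(1)} = 221.807327 + (221.807327 − 238.749327)/3 = 216.159994
T_{2}^{(1)} = (4·217.487703 − 221.807327) / 3 = 216.047828
T_{3}^{(1)} = (4·216.402382 − 217.487703) / 3 = 216.040608
T_{2}^{(2)} = (16·216.047828 − 216.159994) / 15 = 216.040350
T_{3}^{(2)} = 216.040608 + (216.040608 − 216.047828)/15 = 216.040127
T_{3}^{(3)} = 216.040127 + (216.040127 − 216.040350)/63 = 216.040123
(Column j=1 coincides with Simpson's rule on the same nodes.)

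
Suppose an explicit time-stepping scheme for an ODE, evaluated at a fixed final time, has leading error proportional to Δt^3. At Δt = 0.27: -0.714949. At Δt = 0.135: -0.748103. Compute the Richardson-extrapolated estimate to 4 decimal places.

The leading error scales as Δt^3; refining by a factor of 2 reduces it by 2^3 = 8.
Extrapolated value = (8·A(Δt/2) − A(Δt)) / (8 − 1)
= (8·(-0.748103) − (-0.714949)) / 7
= -5.269875 / 7 = -0.752839

-0.7528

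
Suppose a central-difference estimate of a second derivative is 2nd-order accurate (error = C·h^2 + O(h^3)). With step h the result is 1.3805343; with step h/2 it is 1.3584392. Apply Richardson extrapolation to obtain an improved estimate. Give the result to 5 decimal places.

1.35107

The leading error scales as h^2; refining by a factor of 2 reduces it by 2^2 = 4.
Extrapolated value = (4·A(h/2) − A(h)) / (4 − 1)
= (4·1.3584392 − 1.3805343) / 3
= 4.0532225 / 3 = 1.3510742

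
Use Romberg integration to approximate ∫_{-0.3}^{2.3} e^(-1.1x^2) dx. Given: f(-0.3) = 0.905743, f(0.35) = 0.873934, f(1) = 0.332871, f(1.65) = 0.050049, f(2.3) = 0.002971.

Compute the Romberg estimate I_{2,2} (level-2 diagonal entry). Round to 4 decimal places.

1.1533

I_{0,0} (trapezoid, 1 panel, h=2.6000): 1.181328
I_{1,0} (trapezoid, 2 panels, h=1.3000): 1.023396
I_{2,0} (trapezoid, 4 panels, h=0.6500): 1.112287
I_{1,1} = 1.023396 + (1.023396 − 1.181328)/3 = 0.970752
I_{2,1} = 1.112287 + (1.112287 − 1.023396)/3 = 1.141917
I_{2,2} = 1.141917 + (1.141917 − 0.970752)/15 = 1.153328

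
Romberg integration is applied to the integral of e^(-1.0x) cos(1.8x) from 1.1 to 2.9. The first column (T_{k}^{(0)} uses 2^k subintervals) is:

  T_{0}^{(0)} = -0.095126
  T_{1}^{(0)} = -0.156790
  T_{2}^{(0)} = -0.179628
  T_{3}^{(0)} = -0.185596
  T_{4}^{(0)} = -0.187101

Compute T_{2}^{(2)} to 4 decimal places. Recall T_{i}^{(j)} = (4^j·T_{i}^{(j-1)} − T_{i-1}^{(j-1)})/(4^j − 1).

-0.1879

T_{1}^{(1)} = -0.156790 + (-0.156790 − (-0.095126))/3 = -0.177345
T_{2}^{(1)} = -0.179628 + (-0.179628 − (-0.156790))/3 = -0.187241
T_{2}^{(2)} = (16·(-0.187241) − (-0.177345)) / 15 = -0.187901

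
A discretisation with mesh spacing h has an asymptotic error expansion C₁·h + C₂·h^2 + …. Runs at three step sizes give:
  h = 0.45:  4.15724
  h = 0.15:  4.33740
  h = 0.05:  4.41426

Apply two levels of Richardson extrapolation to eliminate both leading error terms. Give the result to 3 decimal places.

4.456

First eliminate the h term (factor 3^1 = 3):
  B₁ = (3·4.33740 − 4.15724)/2 = 4.42748
  B₂ = (3·4.41426 − 4.33740)/2 = 4.45269
Then eliminate the h^2 term (factor 3^2 = 9):
  (9·4.45269 − 4.42748)/8 = 4.45584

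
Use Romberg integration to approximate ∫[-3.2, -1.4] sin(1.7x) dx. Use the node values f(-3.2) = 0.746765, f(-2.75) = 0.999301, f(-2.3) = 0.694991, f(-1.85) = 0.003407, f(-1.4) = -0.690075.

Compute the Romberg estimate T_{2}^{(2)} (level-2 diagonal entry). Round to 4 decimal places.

0.8165

T_{0}^{(0)} (trapezoid, 1 panel, h=1.8000): 0.051021
T_{1}^{(0)} (trapezoid, 2 panels, h=0.9000): 0.651002
T_{2}^{(0)} (trapezoid, 4 panels, h=0.4500): 0.776720
T_{1}^{(1)} = 0.651002 + (0.651002 − 0.051021)/3 = 0.850996
T_{2}^{(1)} = 0.776720 + (0.776720 − 0.651002)/3 = 0.818626
T_{2}^{(2)} = 0.818626 + (0.818626 − 0.850996)/15 = 0.816468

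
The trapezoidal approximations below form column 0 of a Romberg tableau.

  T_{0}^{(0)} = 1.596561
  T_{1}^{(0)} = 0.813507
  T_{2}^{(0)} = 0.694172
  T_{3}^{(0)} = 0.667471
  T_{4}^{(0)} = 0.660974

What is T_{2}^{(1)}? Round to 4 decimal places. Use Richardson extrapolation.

0.6544

T_{2}^{(1)} = (4·0.694172 − 0.813507) / 3 = 0.654394
(Column j=1 coincides with Simpson's rule on the same nodes.)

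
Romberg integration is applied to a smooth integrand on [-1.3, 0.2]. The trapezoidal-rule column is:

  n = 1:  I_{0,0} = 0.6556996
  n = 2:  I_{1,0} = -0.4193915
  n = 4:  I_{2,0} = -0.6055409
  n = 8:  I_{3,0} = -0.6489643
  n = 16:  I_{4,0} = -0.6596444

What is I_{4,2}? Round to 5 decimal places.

Richardson extrapolation on the trapezoidal column (denominator 4−1=3):
I_{3,1} = -0.6489643 + (-0.6489643 − (-0.6055409))/3 = -0.6634388
I_{4,1} = -0.6596444 + (-0.6596444 − (-0.6489643))/3 = -0.6632044
I_{4,2} = (16·(-0.6632044) − (-0.6634388)) / 15 = -0.6631888
(Column j=1 coincides with Simpson's rule on the same nodes.)

-0.66319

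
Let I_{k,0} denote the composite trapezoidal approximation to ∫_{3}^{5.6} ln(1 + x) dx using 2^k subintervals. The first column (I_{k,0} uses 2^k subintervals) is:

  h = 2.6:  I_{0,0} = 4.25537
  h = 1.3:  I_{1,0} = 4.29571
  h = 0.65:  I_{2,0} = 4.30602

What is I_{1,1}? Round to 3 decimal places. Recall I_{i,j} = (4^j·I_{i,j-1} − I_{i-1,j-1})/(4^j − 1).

4.309

I_{1,1} = (4·4.29571 − 4.25537) / 3 = 4.30916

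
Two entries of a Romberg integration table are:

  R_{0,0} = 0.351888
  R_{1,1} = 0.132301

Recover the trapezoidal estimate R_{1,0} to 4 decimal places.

0.1872

From R_{1,1} = (4·R_{1,0} − R_{0,0})/3, solve for R_{1,0}:
4·R_{1,0} = 3·0.132301 + 0.351888 = 0.748791
R_{1,0} = 0.187198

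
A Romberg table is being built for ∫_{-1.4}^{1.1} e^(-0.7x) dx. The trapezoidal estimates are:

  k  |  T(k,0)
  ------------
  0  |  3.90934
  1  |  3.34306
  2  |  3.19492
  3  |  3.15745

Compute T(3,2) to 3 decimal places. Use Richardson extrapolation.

3.145

T(2,1) = (4·3.19492 − 3.34306) / 3 = 3.14554
T(3,1) = (4·3.15745 − 3.19492) / 3 = 3.14496
T(3,2) = (16·3.14496 − 3.14554) / 15 = 3.14492
(Column j=1 coincides with Simpson's rule on the same nodes.)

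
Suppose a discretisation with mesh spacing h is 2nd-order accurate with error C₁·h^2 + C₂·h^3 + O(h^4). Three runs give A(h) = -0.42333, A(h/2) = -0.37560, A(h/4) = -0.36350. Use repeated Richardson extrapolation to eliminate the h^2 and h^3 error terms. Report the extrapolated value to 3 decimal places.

First eliminate the h^2 term (factor 2^2 = 4):
  B₁ = (4·(-0.37560) − (-0.42333))/3 = -0.35969
  B₂ = (4·(-0.36350) − (-0.37560))/3 = -0.35947
Then eliminate the h^3 term (factor 2^3 = 8):
  (8·(-0.35947) − (-0.35969))/7 = -0.35944

-0.359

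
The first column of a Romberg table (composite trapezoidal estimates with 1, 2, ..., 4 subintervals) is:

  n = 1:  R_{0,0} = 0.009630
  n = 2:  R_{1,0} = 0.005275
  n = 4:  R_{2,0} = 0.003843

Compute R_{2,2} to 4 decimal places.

R_{1,1} = 0.005275 + (0.005275 − 0.009630)/3 = 0.003823
R_{2,1} = 0.003843 + (0.003843 − 0.005275)/3 = 0.003366
R_{2,2} = 0.003366 + (0.003366 − 0.003823)/15 = 0.003336

0.0033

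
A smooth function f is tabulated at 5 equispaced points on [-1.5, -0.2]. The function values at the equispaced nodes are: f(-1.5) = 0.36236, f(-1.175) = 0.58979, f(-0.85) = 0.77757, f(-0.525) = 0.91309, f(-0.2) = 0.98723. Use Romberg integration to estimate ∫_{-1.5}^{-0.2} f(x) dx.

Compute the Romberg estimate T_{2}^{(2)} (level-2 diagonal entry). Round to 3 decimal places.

0.966

T_{0}^{(0)} (trapezoid, 1 panel, h=1.3000): 0.87723
T_{1}^{(0)} (trapezoid, 2 panels, h=0.6500): 0.94404
T_{2}^{(0)} (trapezoid, 4 panels, h=0.3250): 0.96045
T_{1}^{(1)} = 0.94404 + (0.94404 − 0.87723)/3 = 0.96631
T_{2}^{(1)} = 0.96045 + (0.96045 − 0.94404)/3 = 0.96592
T_{2}^{(2)} = 0.96592 + (0.96592 − 0.96631)/15 = 0.96589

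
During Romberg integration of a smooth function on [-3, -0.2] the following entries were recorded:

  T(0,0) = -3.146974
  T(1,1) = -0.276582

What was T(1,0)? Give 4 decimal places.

-0.9942

From T(1,1) = (4·T(1,0) − T(0,0))/3, solve for T(1,0):
4·T(1,0) = 3·(-0.276582) + (-3.146974) = -3.976720
T(1,0) = -0.994180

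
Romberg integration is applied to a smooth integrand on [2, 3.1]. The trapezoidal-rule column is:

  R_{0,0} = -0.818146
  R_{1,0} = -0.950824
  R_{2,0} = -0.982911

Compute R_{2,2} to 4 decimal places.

-0.9935

Richardson extrapolation on the trapezoidal column (denominator 4−1=3):
R_{1,1} = (4·(-0.950824) − (-0.818146)) / 3 = -0.995050
R_{2,1} = (4·(-0.982911) − (-0.950824)) / 3 = -0.993607
R_{2,2} = -0.993607 + (-0.993607 − (-0.995050))/15 = -0.993511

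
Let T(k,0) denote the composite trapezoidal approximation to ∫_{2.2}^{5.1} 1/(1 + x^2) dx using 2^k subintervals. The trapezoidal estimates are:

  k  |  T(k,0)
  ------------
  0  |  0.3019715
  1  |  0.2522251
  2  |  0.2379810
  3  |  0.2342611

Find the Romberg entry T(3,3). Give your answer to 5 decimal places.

T(1,1) = (4·0.2522251 − 0.3019715) / 3 = 0.2356430
T(2,1) = (4·0.2379810 − 0.2522251) / 3 = 0.2332330
T(3,1) = (4·0.2342611 − 0.2379810) / 3 = 0.2330211
T(2,2) = (16·0.2332330 − 0.2356430) / 15 = 0.2330723
T(3,2) = 0.2330211 + (0.2330211 − 0.2332330)/15 = 0.2330070
T(3,3) = (64·0.2330070 − 0.2330723) / 63 = 0.2330060

0.23301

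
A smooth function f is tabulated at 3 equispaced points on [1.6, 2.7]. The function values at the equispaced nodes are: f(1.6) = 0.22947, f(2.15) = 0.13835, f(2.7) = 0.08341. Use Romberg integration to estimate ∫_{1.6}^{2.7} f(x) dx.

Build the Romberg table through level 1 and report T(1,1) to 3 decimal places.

T(0,0) (trapezoid, 1 panel, h=1.1000): 0.17208
T(1,0) (trapezoid, 2 panels, h=0.5500): 0.16213
T(1,1) = 0.16213 + (0.16213 − 0.17208)/3 = 0.15881

0.159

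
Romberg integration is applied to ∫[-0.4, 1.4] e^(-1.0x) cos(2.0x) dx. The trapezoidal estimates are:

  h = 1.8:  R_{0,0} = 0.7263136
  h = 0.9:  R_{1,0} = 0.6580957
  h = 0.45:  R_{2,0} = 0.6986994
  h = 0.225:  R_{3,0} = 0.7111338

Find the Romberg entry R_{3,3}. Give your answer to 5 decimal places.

R_{1,1} = 0.6580957 + (0.6580957 − 0.7263136)/3 = 0.6353564
R_{2,1} = 0.6986994 + (0.6986994 − 0.6580957)/3 = 0.7122340
R_{3,1} = 0.7111338 + (0.7111338 − 0.6986994)/3 = 0.7152786
R_{2,2} = 0.7122340 + (0.7122340 − 0.6353564)/15 = 0.7173592
R_{3,2} = 0.7152786 + (0.7152786 − 0.7122340)/15 = 0.7154816
R_{3,3} = 0.7154816 + (0.7154816 − 0.7173592)/63 = 0.7154518

0.71545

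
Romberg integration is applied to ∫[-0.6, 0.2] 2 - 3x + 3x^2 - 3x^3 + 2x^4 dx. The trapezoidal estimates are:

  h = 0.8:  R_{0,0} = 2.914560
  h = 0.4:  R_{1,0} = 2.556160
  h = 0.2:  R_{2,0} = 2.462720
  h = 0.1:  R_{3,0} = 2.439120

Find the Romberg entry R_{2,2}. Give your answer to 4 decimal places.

R_{1,1} = (4·2.556160 − 2.914560) / 3 = 2.436693
R_{2,1} = (4·2.462720 − 2.556160) / 3 = 2.431573
R_{2,2} = (16·2.431573 − 2.436693) / 15 = 2.431232

2.4312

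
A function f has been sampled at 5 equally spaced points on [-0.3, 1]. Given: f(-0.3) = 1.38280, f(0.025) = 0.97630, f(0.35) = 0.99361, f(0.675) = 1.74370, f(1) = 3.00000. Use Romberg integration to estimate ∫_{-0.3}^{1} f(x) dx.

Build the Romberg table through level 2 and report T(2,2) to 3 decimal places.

1.873

T(0,0) (trapezoid, 1 panel, h=1.3000): 2.84882
T(1,0) (trapezoid, 2 panels, h=0.6500): 2.07026
T(2,0) (trapezoid, 4 panels, h=0.3250): 1.91913
T(1,1) = 2.07026 + (2.07026 − 2.84882)/3 = 1.81074
T(2,1) = 1.91913 + (1.91913 − 2.07026)/3 = 1.86875
T(2,2) = 1.86875 + (1.86875 − 1.81074)/15 = 1.87262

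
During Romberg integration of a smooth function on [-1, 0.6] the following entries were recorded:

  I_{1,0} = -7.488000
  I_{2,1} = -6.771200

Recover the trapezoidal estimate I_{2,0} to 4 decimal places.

-6.9504

From I_{2,1} = (4·I_{2,0} − I_{1,0})/3, solve for I_{2,0}:
4·I_{2,0} = 3·(-6.771200) + (-7.488000) = -27.801600
I_{2,0} = -6.950400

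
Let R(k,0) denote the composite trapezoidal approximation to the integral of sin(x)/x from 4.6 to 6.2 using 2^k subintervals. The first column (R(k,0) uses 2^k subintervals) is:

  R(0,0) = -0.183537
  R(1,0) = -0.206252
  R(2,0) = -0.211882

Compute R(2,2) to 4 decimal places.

-0.2138

R(1,1) = (4·(-0.206252) − (-0.183537)) / 3 = -0.213824
R(2,1) = -0.211882 + (-0.211882 − (-0.206252))/3 = -0.213759
R(2,2) = -0.213759 + (-0.213759 − (-0.213824))/15 = -0.213755
(Column j=1 coincides with Simpson's rule on the same nodes.)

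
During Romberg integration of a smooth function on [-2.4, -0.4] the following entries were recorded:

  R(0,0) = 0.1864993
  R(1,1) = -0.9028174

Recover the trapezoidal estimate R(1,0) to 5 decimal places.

From R(1,1) = (4·R(1,0) − R(0,0))/3, solve for R(1,0):
4·R(1,0) = 3·(-0.9028174) + 0.1864993 = -2.5219529
R(1,0) = -0.6304882

-0.63049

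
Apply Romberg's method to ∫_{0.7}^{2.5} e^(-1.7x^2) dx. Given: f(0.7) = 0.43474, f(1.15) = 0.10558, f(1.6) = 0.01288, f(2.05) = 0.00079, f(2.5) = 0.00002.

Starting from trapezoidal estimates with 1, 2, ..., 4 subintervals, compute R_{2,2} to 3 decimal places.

0.132

R_{0,0} (trapezoid, 1 panel, h=1.8000): 0.39128
R_{1,0} (trapezoid, 2 panels, h=0.9000): 0.20723
R_{2,0} (trapezoid, 4 panels, h=0.4500): 0.15148
R_{1,1} = 0.20723 + (0.20723 − 0.39128)/3 = 0.14588
R_{2,1} = 0.15148 + (0.15148 − 0.20723)/3 = 0.13290
R_{2,2} = 0.13290 + (0.13290 − 0.14588)/15 = 0.13203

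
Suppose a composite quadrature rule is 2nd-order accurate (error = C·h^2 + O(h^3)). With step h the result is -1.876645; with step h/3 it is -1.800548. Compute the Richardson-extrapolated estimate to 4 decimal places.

The leading error scales as h^2; refining by a factor of 3 reduces it by 3^2 = 9.
Extrapolated value = (9·A(h/3) − A(h)) / (9 − 1)
= (9·(-1.800548) − (-1.876645)) / 8
= -14.328287 / 8 = -1.791036

-1.7910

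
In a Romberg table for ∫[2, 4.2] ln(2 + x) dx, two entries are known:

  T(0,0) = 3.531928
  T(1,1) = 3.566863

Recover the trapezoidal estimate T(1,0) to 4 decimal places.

3.5581

From T(1,1) = (4·T(1,0) − T(0,0))/3, solve for T(1,0):
4·T(1,0) = 3·3.566863 + 3.531928 = 14.232517
T(1,0) = 3.558129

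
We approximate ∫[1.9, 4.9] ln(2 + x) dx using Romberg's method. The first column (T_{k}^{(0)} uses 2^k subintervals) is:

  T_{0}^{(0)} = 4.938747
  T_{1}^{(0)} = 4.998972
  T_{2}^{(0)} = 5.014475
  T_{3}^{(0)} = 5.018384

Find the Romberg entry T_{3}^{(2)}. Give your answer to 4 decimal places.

Richardson extrapolation on the trapezoidal column (denominator 4−1=3):
T_{2}^{(1)} = 5.014475 + (5.014475 − 4.998972)/3 = 5.019643
T_{3}^{(1)} = (4·5.018384 − 5.014475) / 3 = 5.019687
T_{3}^{(2)} = (16·5.019687 − 5.019643) / 15 = 5.019690

5.0197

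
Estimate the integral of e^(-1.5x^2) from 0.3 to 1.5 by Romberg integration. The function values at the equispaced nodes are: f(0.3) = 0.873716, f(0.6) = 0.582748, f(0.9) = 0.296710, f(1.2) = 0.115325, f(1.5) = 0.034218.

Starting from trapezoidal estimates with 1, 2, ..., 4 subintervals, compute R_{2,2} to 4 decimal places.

R_{0,0} (trapezoid, 1 panel, h=1.2000): 0.544760
R_{1,0} (trapezoid, 2 panels, h=0.6000): 0.450406
R_{2,0} (trapezoid, 4 panels, h=0.3000): 0.434625
R_{1,1} = 0.450406 + (0.450406 − 0.544760)/3 = 0.418955
R_{2,1} = 0.434625 + (0.434625 − 0.450406)/3 = 0.429365
R_{2,2} = 0.429365 + (0.429365 − 0.418955)/15 = 0.430059

0.4301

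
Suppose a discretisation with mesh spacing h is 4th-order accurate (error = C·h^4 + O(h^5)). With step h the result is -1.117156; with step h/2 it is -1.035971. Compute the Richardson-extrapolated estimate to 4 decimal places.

The leading error scales as h^4; refining by a factor of 2 reduces it by 2^4 = 16.
Extrapolated value = (16·A(h/2) − A(h)) / (16 − 1)
= (16·(-1.035971) − (-1.117156)) / 15
= -15.458380 / 15 = -1.030559

-1.0306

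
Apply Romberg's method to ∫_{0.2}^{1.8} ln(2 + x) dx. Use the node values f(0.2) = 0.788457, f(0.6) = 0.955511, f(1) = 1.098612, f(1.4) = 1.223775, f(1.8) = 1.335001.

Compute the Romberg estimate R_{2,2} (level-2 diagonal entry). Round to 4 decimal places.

1.7384

R_{0,0} (trapezoid, 1 panel, h=1.6000): 1.698766
R_{1,0} (trapezoid, 2 panels, h=0.8000): 1.728273
R_{2,0} (trapezoid, 4 panels, h=0.4000): 1.735851
R_{1,1} = 1.728273 + (1.728273 − 1.698766)/3 = 1.738109
R_{2,1} = 1.735851 + (1.735851 − 1.728273)/3 = 1.738377
R_{2,2} = 1.738377 + (1.738377 − 1.738109)/15 = 1.738395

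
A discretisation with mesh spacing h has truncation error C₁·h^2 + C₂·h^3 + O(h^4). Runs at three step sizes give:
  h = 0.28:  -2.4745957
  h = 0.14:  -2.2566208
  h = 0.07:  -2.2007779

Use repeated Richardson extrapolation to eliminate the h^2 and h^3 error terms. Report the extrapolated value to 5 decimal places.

First eliminate the h^2 term (factor 2^2 = 4):
  B₁ = (4·(-2.2566208) − (-2.4745957))/3 = -2.1839625
  B₂ = (4·(-2.2007779) − (-2.2566208))/3 = -2.1821636
Then eliminate the h^3 term (factor 2^3 = 8):
  (8·(-2.1821636) − (-2.1839625))/7 = -2.1819066

-2.18191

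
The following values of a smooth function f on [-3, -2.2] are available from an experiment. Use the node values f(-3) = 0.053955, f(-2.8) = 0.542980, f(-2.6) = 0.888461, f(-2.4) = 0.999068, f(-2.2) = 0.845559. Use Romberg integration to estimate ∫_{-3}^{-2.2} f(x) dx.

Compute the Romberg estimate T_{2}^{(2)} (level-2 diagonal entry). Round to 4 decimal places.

0.5894

T_{0}^{(0)} (trapezoid, 1 panel, h=0.8000): 0.359806
T_{1}^{(0)} (trapezoid, 2 panels, h=0.4000): 0.535287
T_{2}^{(0)} (trapezoid, 4 panels, h=0.2000): 0.576053
T_{1}^{(1)} = 0.535287 + (0.535287 − 0.359806)/3 = 0.593781
T_{2}^{(1)} = 0.576053 + (0.576053 − 0.535287)/3 = 0.589642
T_{2}^{(2)} = 0.589642 + (0.589642 − 0.593781)/15 = 0.589366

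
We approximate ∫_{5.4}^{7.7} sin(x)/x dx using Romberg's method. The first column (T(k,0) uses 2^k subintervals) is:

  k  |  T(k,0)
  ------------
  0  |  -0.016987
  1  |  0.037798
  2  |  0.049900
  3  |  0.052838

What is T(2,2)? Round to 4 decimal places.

0.0538

Richardson extrapolation on the trapezoidal column (denominator 4−1=3):
T(1,1) = (4·0.037798 − (-0.016987)) / 3 = 0.056060
T(2,1) = (4·0.049900 − 0.037798) / 3 = 0.053934
T(2,2) = (16·0.053934 − 0.056060) / 15 = 0.053792
(Column j=1 coincides with Simpson's rule on the same nodes.)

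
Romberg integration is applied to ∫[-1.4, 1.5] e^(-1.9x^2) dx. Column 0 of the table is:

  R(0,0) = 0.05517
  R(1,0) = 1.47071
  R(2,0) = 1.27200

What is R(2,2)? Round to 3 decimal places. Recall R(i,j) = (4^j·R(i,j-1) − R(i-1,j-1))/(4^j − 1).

R(1,1) = (4·1.47071 − 0.05517) / 3 = 1.94256
R(2,1) = (4·1.27200 − 1.47071) / 3 = 1.20576
R(2,2) = 1.20576 + (1.20576 − 1.94256)/15 = 1.15664

1.157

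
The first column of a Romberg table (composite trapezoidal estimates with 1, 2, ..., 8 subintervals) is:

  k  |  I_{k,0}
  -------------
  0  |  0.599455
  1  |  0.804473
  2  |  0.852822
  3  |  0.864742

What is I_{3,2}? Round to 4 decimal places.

Richardson extrapolation on the trapezoidal column (denominator 4−1=3):
I_{2,1} = (4·0.852822 − 0.804473) / 3 = 0.868938
I_{3,1} = 0.864742 + (0.864742 − 0.852822)/3 = 0.868715
I_{3,2} = (16·0.868715 − 0.868938) / 15 = 0.868700

0.8687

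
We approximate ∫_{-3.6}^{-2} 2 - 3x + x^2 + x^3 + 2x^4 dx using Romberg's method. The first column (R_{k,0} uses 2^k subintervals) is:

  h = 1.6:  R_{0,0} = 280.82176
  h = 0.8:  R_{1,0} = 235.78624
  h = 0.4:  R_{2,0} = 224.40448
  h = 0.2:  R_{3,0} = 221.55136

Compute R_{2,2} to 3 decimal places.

Richardson extrapolation on the trapezoidal column (denominator 4−1=3):
R_{1,1} = 235.78624 + (235.78624 − 280.82176)/3 = 220.77440
R_{2,1} = (4·224.40448 − 235.78624) / 3 = 220.61056
R_{2,2} = 220.61056 + (220.61056 − 220.77440)/15 = 220.59964

220.600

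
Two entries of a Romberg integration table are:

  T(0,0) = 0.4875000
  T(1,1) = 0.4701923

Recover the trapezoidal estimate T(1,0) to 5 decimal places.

From T(1,1) = (4·T(1,0) − T(0,0))/3, solve for T(1,0):
4·T(1,0) = 3·0.4701923 + 0.4875000 = 1.8980769
T(1,0) = 0.4745192

0.47452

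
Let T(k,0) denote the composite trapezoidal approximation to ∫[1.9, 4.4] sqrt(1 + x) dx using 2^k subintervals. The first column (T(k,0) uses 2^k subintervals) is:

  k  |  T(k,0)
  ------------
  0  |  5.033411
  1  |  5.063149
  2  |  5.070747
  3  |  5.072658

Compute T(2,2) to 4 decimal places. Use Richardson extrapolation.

5.0733

T(1,1) = 5.063149 + (5.063149 − 5.033411)/3 = 5.073062
T(2,1) = 5.070747 + (5.070747 − 5.063149)/3 = 5.073280
T(2,2) = 5.073280 + (5.073280 − 5.073062)/15 = 5.073295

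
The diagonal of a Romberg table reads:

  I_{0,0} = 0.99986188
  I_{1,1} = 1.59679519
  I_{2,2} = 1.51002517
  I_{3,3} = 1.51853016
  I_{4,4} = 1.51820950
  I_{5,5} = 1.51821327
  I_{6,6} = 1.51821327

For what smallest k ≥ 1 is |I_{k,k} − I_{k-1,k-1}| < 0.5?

|I_{1,1} − I_{0,0}| = 0.59693331 ≥ 0.5
|I_{2,2} − I_{1,1}| = 0.08677002 < 0.5

k = 2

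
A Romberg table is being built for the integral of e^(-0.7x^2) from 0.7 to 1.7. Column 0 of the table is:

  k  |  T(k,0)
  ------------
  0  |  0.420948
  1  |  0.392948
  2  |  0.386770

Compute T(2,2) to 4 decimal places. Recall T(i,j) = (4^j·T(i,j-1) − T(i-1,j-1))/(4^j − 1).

0.3848

Richardson extrapolation on the trapezoidal column (denominator 4−1=3):
T(1,1) = 0.392948 + (0.392948 − 0.420948)/3 = 0.383615
T(2,1) = 0.386770 + (0.386770 − 0.392948)/3 = 0.384711
T(2,2) = (16·0.384711 − 0.383615) / 15 = 0.384784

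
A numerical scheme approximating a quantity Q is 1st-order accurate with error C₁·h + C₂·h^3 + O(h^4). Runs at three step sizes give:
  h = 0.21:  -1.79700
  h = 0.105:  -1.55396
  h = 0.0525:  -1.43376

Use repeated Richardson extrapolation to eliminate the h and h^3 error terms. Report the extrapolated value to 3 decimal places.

-1.314

First eliminate the h term (factor 2^1 = 2):
  B₁ = (2·(-1.55396) − (-1.79700))/1 = -1.31092
  B₂ = (2·(-1.43376) − (-1.55396))/1 = -1.31356
Then eliminate the h^3 term (factor 2^3 = 8):
  (8·(-1.31356) − (-1.31092))/7 = -1.31394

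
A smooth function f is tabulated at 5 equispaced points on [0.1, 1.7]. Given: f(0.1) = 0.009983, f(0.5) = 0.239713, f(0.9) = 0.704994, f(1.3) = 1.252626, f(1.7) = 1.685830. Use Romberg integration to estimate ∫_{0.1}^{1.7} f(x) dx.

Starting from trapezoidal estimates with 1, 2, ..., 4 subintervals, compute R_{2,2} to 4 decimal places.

R_{0,0} (trapezoid, 1 panel, h=1.6000): 1.356650
R_{1,0} (trapezoid, 2 panels, h=0.8000): 1.242320
R_{2,0} (trapezoid, 4 panels, h=0.4000): 1.218096
R_{1,1} = 1.242320 + (1.242320 − 1.356650)/3 = 1.204210
R_{2,1} = 1.218096 + (1.218096 − 1.242320)/3 = 1.210021
R_{2,2} = 1.210021 + (1.210021 − 1.204210)/15 = 1.210408

1.2104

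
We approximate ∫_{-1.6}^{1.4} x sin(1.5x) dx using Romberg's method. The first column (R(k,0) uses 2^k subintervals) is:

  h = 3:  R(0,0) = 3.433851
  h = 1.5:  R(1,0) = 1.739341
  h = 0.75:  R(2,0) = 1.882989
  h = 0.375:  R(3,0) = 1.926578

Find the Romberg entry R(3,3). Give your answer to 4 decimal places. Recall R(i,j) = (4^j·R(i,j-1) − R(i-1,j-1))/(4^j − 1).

Richardson extrapolation on the trapezoidal column (denominator 4−1=3):
R(1,1) = 1.739341 + (1.739341 − 3.433851)/3 = 1.174504
R(2,1) = 1.882989 + (1.882989 − 1.739341)/3 = 1.930872
R(3,1) = (4·1.926578 − 1.882989) / 3 = 1.941108
R(2,2) = (16·1.930872 − 1.174504) / 15 = 1.981297
R(3,2) = (16·1.941108 − 1.930872) / 15 = 1.941790
R(3,3) = (64·1.941790 − 1.981297) / 63 = 1.941163

1.9412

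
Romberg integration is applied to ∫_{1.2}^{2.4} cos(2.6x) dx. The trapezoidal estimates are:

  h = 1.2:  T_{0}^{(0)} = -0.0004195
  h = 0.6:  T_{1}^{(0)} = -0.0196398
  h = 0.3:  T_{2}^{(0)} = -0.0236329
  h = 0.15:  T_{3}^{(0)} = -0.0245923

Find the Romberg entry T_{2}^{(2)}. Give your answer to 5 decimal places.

Richardson extrapolation on the trapezoidal column (denominator 4−1=3):
T_{1}^{(1)} = (4·(-0.0196398) − (-0.0004195)) / 3 = -0.0260466
T_{2}^{(1)} = (4·(-0.0236329) − (-0.0196398)) / 3 = -0.0249639
T_{2}^{(2)} = -0.0249639 + (-0.0249639 − (-0.0260466))/15 = -0.0248917

-0.02489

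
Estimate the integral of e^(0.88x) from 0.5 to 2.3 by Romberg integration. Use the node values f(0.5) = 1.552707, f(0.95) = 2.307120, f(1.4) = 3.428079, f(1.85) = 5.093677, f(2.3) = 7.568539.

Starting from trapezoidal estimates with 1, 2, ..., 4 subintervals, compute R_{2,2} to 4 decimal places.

R_{0,0} (trapezoid, 1 panel, h=1.8000): 8.209121
R_{1,0} (trapezoid, 2 panels, h=0.9000): 7.189832
R_{2,0} (trapezoid, 4 panels, h=0.4500): 6.925275
R_{1,1} = 7.189832 + (7.189832 − 8.209121)/3 = 6.850069
R_{2,1} = 6.925275 + (6.925275 − 7.189832)/3 = 6.837089
R_{2,2} = 6.837089 + (6.837089 − 6.850069)/15 = 6.836224

6.8362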